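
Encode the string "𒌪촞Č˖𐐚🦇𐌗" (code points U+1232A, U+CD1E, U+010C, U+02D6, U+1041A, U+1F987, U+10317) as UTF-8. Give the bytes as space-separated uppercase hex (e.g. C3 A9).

U+1232A: 4-byte form → F0 92 8C AA.
U+CD1E: 3-byte form → EC B4 9E.
U+010C: 2-byte form → C4 8C.
U+02D6: 2-byte form → CB 96.
U+1041A: 4-byte form → F0 90 90 9A.
U+1F987: 4-byte form → F0 9F A6 87.
U+10317: 4-byte form → F0 90 8C 97.
Concatenated (23 bytes): F0 92 8C AA EC B4 9E C4 8C CB 96 F0 90 90 9A F0 9F A6 87 F0 90 8C 97.

F0 92 8C AA EC B4 9E C4 8C CB 96 F0 90 90 9A F0 9F A6 87 F0 90 8C 97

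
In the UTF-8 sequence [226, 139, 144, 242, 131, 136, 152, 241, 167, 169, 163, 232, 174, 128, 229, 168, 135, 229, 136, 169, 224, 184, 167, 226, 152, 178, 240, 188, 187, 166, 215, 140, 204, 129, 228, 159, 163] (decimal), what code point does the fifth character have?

U+5A07

Offset 0: leading byte 0xE2 = 11100010 → 3-byte char #1 = E2 8B 90.
Offset 3: leading byte 0xF2 = 11110010 → 4-byte char #2 = F2 83 88 98.
Offset 7: leading byte 0xF1 = 11110001 → 4-byte char #3 = F1 A7 A9 A3.
Offset 11: leading byte 0xE8 = 11101000 → 3-byte char #4 = E8 AE 80.
Offset 14: leading byte 0xE5 = 11100101 → 3-byte char #5 = E5 A8 87.
Leading byte 0xE5 = 11100101 matches 1110xxxx → 3-byte sequence.
Byte 1: 0xE5 = 11100101, payload 0101 (4 bits).
Byte 2: 0xA8 = 10101000 (10xxxxxx ✓), payload 101000.
Byte 3: 0x87 = 10000111 (10xxxxxx ✓), payload 000111.
Concatenate: 0101101000000111 = 0x5A07 (16 bits → U+5A07).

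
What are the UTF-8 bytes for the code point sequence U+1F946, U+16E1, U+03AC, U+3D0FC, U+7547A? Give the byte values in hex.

F0 9F A5 86 E1 9B A1 CE AC F0 BD 83 BC F1 B5 91 BA

U+1F946: 4-byte form → F0 9F A5 86.
U+16E1: 3-byte form → E1 9B A1.
U+03AC: 2-byte form → CE AC.
U+3D0FC: 4-byte form → F0 BD 83 BC.
U+7547A: 4-byte form → F1 B5 91 BA.
Concatenated (17 bytes): F0 9F A5 86 E1 9B A1 CE AC F0 BD 83 BC F1 B5 91 BA.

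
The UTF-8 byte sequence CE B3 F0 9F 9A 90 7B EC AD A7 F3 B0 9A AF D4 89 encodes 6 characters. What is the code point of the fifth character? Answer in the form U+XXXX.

Offset 0: leading byte 0xCE = 11001110 → 2-byte char #1 = CE B3.
Offset 2: leading byte 0xF0 = 11110000 → 4-byte char #2 = F0 9F 9A 90.
Offset 6: leading byte 0x7B = 01111011 → 1-byte char #3 = 7B.
Offset 7: leading byte 0xEC = 11101100 → 3-byte char #4 = EC AD A7.
Offset 10: leading byte 0xF3 = 11110011 → 4-byte char #5 = F3 B0 9A AF.
Leading byte 0xF3 = 11110011 matches 11110xxx → 4-byte sequence.
Byte 1: 0xF3 = 11110011, payload 011 (3 bits).
Byte 2: 0xB0 = 10110000 (10xxxxxx ✓), payload 110000.
Byte 3: 0x9A = 10011010 (10xxxxxx ✓), payload 011010.
Byte 4: 0xAF = 10101111 (10xxxxxx ✓), payload 101111.
Concatenate: 011110000011010101111 = 0xF06AF (21 bits → U+F06AF).

U+F06AF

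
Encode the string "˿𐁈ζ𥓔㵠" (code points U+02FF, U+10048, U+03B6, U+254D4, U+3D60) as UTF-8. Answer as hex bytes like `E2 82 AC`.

U+02FF: 2-byte form → CB BF.
U+10048: 4-byte form → F0 90 81 88.
U+03B6: 2-byte form → CE B6.
U+254D4: 4-byte form → F0 A5 93 94.
U+3D60: 3-byte form → E3 B5 A0.
Concatenated (15 bytes): CB BF F0 90 81 88 CE B6 F0 A5 93 94 E3 B5 A0.

CB BF F0 90 81 88 CE B6 F0 A5 93 94 E3 B5 A0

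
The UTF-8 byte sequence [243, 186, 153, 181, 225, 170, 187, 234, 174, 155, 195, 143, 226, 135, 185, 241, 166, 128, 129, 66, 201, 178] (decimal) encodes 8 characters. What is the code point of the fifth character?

U+21F9

Offset 0: leading byte 0xF3 = 11110011 → 4-byte char #1 = F3 BA 99 B5.
Offset 4: leading byte 0xE1 = 11100001 → 3-byte char #2 = E1 AA BB.
Offset 7: leading byte 0xEA = 11101010 → 3-byte char #3 = EA AE 9B.
Offset 10: leading byte 0xC3 = 11000011 → 2-byte char #4 = C3 8F.
Offset 12: leading byte 0xE2 = 11100010 → 3-byte char #5 = E2 87 B9.
Leading byte 0xE2 = 11100010 matches 1110xxxx → 3-byte sequence.
Byte 1: 0xE2 = 11100010, payload 0010 (4 bits).
Byte 2: 0x87 = 10000111 (10xxxxxx ✓), payload 000111.
Byte 3: 0xB9 = 10111001 (10xxxxxx ✓), payload 111001.
Concatenate: 0010000111111001 = 0x21F9 (16 bits → U+21F9).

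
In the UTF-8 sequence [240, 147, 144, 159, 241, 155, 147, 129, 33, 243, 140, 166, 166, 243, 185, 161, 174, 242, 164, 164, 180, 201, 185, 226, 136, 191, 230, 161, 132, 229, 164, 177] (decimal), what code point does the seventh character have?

U+0279

Offset 0: leading byte 0xF0 = 11110000 → 4-byte char #1 = F0 93 90 9F.
Offset 4: leading byte 0xF1 = 11110001 → 4-byte char #2 = F1 9B 93 81.
Offset 8: leading byte 0x21 = 00100001 → 1-byte char #3 = 21.
Offset 9: leading byte 0xF3 = 11110011 → 4-byte char #4 = F3 8C A6 A6.
Offset 13: leading byte 0xF3 = 11110011 → 4-byte char #5 = F3 B9 A1 AE.
Offset 17: leading byte 0xF2 = 11110010 → 4-byte char #6 = F2 A4 A4 B4.
Offset 21: leading byte 0xC9 = 11001001 → 2-byte char #7 = C9 B9.
Leading byte 0xC9 = 11001001 matches 110xxxxx → 2-byte sequence.
Byte 1: 0xC9 = 11001001, payload 01001 (5 bits).
Byte 2: 0xB9 = 10111001 (10xxxxxx ✓), payload 111001.
Concatenate: 01001111001 = 0x279 (11 bits → U+0279).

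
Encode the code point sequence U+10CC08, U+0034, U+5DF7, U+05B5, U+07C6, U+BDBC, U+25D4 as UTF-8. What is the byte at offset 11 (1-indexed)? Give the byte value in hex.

1-indexed offset 11 is 0-indexed offset 10.
U+10CC08 → 4-byte form F4 8C B0 88 at offsets 0–3.
U+0034 → 1-byte form 34 at offsets 4–4.
U+5DF7 → 3-byte form E5 B7 B7 at offsets 5–7.
U+05B5 → 2-byte form D6 B5 at offsets 8–9.
U+07C6 → 2-byte form DF 86 at offsets 10–11.
Offset 10 falls in char 5's range; it's byte 1 of DF 86 = 0xDF.

0xDF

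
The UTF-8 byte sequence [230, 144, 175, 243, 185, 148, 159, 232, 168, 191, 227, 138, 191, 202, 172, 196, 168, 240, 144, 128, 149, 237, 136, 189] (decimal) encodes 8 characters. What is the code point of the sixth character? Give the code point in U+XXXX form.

Offset 0: leading byte 0xE6 = 11100110 → 3-byte char #1 = E6 90 AF.
Offset 3: leading byte 0xF3 = 11110011 → 4-byte char #2 = F3 B9 94 9F.
Offset 7: leading byte 0xE8 = 11101000 → 3-byte char #3 = E8 A8 BF.
Offset 10: leading byte 0xE3 = 11100011 → 3-byte char #4 = E3 8A BF.
Offset 13: leading byte 0xCA = 11001010 → 2-byte char #5 = CA AC.
Offset 15: leading byte 0xC4 = 11000100 → 2-byte char #6 = C4 A8.
Leading byte 0xC4 = 11000100 matches 110xxxxx → 2-byte sequence.
Byte 1: 0xC4 = 11000100, payload 00100 (5 bits).
Byte 2: 0xA8 = 10101000 (10xxxxxx ✓), payload 101000.
Concatenate: 00100101000 = 0x128 (11 bits → U+0128).

U+0128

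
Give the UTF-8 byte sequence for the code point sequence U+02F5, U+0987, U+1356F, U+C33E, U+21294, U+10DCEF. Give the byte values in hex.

U+02F5: 2-byte form → CB B5.
U+0987: 3-byte form → E0 A6 87.
U+1356F: 4-byte form → F0 93 95 AF.
U+C33E: 3-byte form → EC 8C BE.
U+21294: 4-byte form → F0 A1 8A 94.
U+10DCEF: 4-byte form → F4 8D B3 AF.
Concatenated (20 bytes): CB B5 E0 A6 87 F0 93 95 AF EC 8C BE F0 A1 8A 94 F4 8D B3 AF.

CB B5 E0 A6 87 F0 93 95 AF EC 8C BE F0 A1 8A 94 F4 8D B3 AF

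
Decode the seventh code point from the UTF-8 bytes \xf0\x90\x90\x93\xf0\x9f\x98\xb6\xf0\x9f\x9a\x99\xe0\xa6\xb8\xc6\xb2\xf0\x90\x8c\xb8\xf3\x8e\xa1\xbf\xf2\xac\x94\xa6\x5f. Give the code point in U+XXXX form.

U+CE87F

Offset 0: leading byte 0xF0 = 11110000 → 4-byte char #1 = F0 90 90 93.
Offset 4: leading byte 0xF0 = 11110000 → 4-byte char #2 = F0 9F 98 B6.
Offset 8: leading byte 0xF0 = 11110000 → 4-byte char #3 = F0 9F 9A 99.
Offset 12: leading byte 0xE0 = 11100000 → 3-byte char #4 = E0 A6 B8.
Offset 15: leading byte 0xC6 = 11000110 → 2-byte char #5 = C6 B2.
Offset 17: leading byte 0xF0 = 11110000 → 4-byte char #6 = F0 90 8C B8.
Offset 21: leading byte 0xF3 = 11110011 → 4-byte char #7 = F3 8E A1 BF.
Leading byte 0xF3 = 11110011 matches 11110xxx → 4-byte sequence.
Byte 1: 0xF3 = 11110011, payload 011 (3 bits).
Byte 2: 0x8E = 10001110 (10xxxxxx ✓), payload 001110.
Byte 3: 0xA1 = 10100001 (10xxxxxx ✓), payload 100001.
Byte 4: 0xBF = 10111111 (10xxxxxx ✓), payload 111111.
Concatenate: 011001110100001111111 = 0xCE87F (21 bits → U+CE87F).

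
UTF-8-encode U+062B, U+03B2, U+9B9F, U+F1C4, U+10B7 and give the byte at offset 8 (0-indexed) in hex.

0x87

U+062B → 2-byte form D8 AB at offsets 0–1.
U+03B2 → 2-byte form CE B2 at offsets 2–3.
U+9B9F → 3-byte form E9 AE 9F at offsets 4–6.
U+F1C4 → 3-byte form EF 87 84 at offsets 7–9.
Offset 8 falls in char 4's range; it's byte 2 of EF 87 84 = 0x87.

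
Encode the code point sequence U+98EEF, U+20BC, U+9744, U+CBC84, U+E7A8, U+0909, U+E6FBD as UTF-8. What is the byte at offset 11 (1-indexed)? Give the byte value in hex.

0xF3

1-indexed offset 11 is 0-indexed offset 10.
U+98EEF → 4-byte form F2 98 BB AF at offsets 0–3.
U+20BC → 3-byte form E2 82 BC at offsets 4–6.
U+9744 → 3-byte form E9 9D 84 at offsets 7–9.
U+CBC84 → 4-byte form F3 8B B2 84 at offsets 10–13.
Offset 10 falls in char 4's range; it's byte 1 of F3 8B B2 84 = 0xF3.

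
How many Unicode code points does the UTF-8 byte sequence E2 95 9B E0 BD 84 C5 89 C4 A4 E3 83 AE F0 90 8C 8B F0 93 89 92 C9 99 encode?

Byte at offset 0: 0xE2 = 11100010 → 3-byte char (#1). Advance 3.
Byte at offset 3: 0xE0 = 11100000 → 3-byte char (#2). Advance 3.
Byte at offset 6: 0xC5 = 11000101 → 2-byte char (#3). Advance 2.
Byte at offset 8: 0xC4 = 11000100 → 2-byte char (#4). Advance 2.
Byte at offset 10: 0xE3 = 11100011 → 3-byte char (#5). Advance 3.
Byte at offset 13: 0xF0 = 11110000 → 4-byte char (#6). Advance 4.
Byte at offset 17: 0xF0 = 11110000 → 4-byte char (#7). Advance 4.
Byte at offset 21: 0xC9 = 11001001 → 2-byte char (#8). Advance 2.
Reached end at offset 23 after 8 code points.

8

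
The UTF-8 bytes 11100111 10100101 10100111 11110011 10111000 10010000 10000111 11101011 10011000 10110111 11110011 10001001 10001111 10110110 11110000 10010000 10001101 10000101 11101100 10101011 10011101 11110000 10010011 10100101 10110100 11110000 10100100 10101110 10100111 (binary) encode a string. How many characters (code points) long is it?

Byte at offset 0: 0xE7 = 11100111 → 3-byte char (#1). Advance 3.
Byte at offset 3: 0xF3 = 11110011 → 4-byte char (#2). Advance 4.
Byte at offset 7: 0xEB = 11101011 → 3-byte char (#3). Advance 3.
Byte at offset 10: 0xF3 = 11110011 → 4-byte char (#4). Advance 4.
Byte at offset 14: 0xF0 = 11110000 → 4-byte char (#5). Advance 4.
Byte at offset 18: 0xEC = 11101100 → 3-byte char (#6). Advance 3.
Byte at offset 21: 0xF0 = 11110000 → 4-byte char (#7). Advance 4.
Byte at offset 25: 0xF0 = 11110000 → 4-byte char (#8). Advance 4.
Reached end at offset 29 after 8 code points.

8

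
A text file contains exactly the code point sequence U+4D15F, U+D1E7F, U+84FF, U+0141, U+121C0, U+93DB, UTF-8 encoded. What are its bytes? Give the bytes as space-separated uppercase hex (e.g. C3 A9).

F1 8D 85 9F F3 91 B9 BF E8 93 BF C5 81 F0 92 87 80 E9 8F 9B

U+4D15F: 4-byte form → F1 8D 85 9F.
U+D1E7F: 4-byte form → F3 91 B9 BF.
U+84FF: 3-byte form → E8 93 BF.
U+0141: 2-byte form → C5 81.
U+121C0: 4-byte form → F0 92 87 80.
U+93DB: 3-byte form → E9 8F 9B.
Concatenated (20 bytes): F1 8D 85 9F F3 91 B9 BF E8 93 BF C5 81 F0 92 87 80 E9 8F 9B.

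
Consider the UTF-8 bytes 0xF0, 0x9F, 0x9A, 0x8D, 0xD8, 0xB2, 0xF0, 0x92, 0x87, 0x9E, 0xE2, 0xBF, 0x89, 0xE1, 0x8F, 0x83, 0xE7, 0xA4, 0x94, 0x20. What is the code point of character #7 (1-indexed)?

U+0020

Offset 0: leading byte 0xF0 = 11110000 → 4-byte char #1 = F0 9F 9A 8D.
Offset 4: leading byte 0xD8 = 11011000 → 2-byte char #2 = D8 B2.
Offset 6: leading byte 0xF0 = 11110000 → 4-byte char #3 = F0 92 87 9E.
Offset 10: leading byte 0xE2 = 11100010 → 3-byte char #4 = E2 BF 89.
Offset 13: leading byte 0xE1 = 11100001 → 3-byte char #5 = E1 8F 83.
Offset 16: leading byte 0xE7 = 11100111 → 3-byte char #6 = E7 A4 94.
Offset 19: leading byte 0x20 = 00100000 → 1-byte char #7 = 20.
Leading byte 0x20 = 00100000 matches 0xxxxxxx → 1-byte sequence.
Byte 1: 0x20 = 00100000, payload 0100000 (7 bits).
Concatenate: 0100000 = 0x20 (7 bits → U+0020).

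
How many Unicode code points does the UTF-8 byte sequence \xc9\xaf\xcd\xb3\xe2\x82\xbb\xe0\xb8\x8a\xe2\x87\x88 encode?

5

Byte at offset 0: 0xC9 = 11001001 → 2-byte char (#1). Advance 2.
Byte at offset 2: 0xCD = 11001101 → 2-byte char (#2). Advance 2.
Byte at offset 4: 0xE2 = 11100010 → 3-byte char (#3). Advance 3.
Byte at offset 7: 0xE0 = 11100000 → 3-byte char (#4). Advance 3.
Byte at offset 10: 0xE2 = 11100010 → 3-byte char (#5). Advance 3.
Reached end at offset 13 after 5 code points.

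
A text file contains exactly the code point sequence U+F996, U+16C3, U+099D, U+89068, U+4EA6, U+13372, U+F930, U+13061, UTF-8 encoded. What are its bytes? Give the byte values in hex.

EF A6 96 E1 9B 83 E0 A6 9D F2 89 81 A8 E4 BA A6 F0 93 8D B2 EF A4 B0 F0 93 81 A1

U+F996: 3-byte form → EF A6 96.
U+16C3: 3-byte form → E1 9B 83.
U+099D: 3-byte form → E0 A6 9D.
U+89068: 4-byte form → F2 89 81 A8.
U+4EA6: 3-byte form → E4 BA A6.
U+13372: 4-byte form → F0 93 8D B2.
U+F930: 3-byte form → EF A4 B0.
U+13061: 4-byte form → F0 93 81 A1.
Concatenated (27 bytes): EF A6 96 E1 9B 83 E0 A6 9D F2 89 81 A8 E4 BA A6 F0 93 8D B2 EF A4 B0 F0 93 81 A1.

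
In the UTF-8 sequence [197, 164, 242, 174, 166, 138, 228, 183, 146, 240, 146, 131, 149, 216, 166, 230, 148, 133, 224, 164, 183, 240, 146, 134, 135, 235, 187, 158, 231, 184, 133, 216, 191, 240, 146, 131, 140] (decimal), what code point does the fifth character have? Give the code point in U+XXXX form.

Offset 0: leading byte 0xC5 = 11000101 → 2-byte char #1 = C5 A4.
Offset 2: leading byte 0xF2 = 11110010 → 4-byte char #2 = F2 AE A6 8A.
Offset 6: leading byte 0xE4 = 11100100 → 3-byte char #3 = E4 B7 92.
Offset 9: leading byte 0xF0 = 11110000 → 4-byte char #4 = F0 92 83 95.
Offset 13: leading byte 0xD8 = 11011000 → 2-byte char #5 = D8 A6.
Leading byte 0xD8 = 11011000 matches 110xxxxx → 2-byte sequence.
Byte 1: 0xD8 = 11011000, payload 11000 (5 bits).
Byte 2: 0xA6 = 10100110 (10xxxxxx ✓), payload 100110.
Concatenate: 11000100110 = 0x626 (11 bits → U+0626).

U+0626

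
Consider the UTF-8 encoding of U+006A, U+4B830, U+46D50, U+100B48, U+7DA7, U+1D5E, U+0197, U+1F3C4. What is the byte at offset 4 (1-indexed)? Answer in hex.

0xA0

1-indexed offset 4 is 0-indexed offset 3.
U+006A → 1-byte form 6A at offsets 0–0.
U+4B830 → 4-byte form F1 8B A0 B0 at offsets 1–4.
Offset 3 falls in char 2's range; it's byte 3 of F1 8B A0 B0 = 0xA0.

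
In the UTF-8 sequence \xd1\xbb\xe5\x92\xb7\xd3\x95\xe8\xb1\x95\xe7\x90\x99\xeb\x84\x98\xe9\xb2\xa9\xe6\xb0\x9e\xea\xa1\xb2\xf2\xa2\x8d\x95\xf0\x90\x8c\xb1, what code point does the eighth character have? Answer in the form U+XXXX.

Offset 0: leading byte 0xD1 = 11010001 → 2-byte char #1 = D1 BB.
Offset 2: leading byte 0xE5 = 11100101 → 3-byte char #2 = E5 92 B7.
Offset 5: leading byte 0xD3 = 11010011 → 2-byte char #3 = D3 95.
Offset 7: leading byte 0xE8 = 11101000 → 3-byte char #4 = E8 B1 95.
Offset 10: leading byte 0xE7 = 11100111 → 3-byte char #5 = E7 90 99.
Offset 13: leading byte 0xEB = 11101011 → 3-byte char #6 = EB 84 98.
Offset 16: leading byte 0xE9 = 11101001 → 3-byte char #7 = E9 B2 A9.
Offset 19: leading byte 0xE6 = 11100110 → 3-byte char #8 = E6 B0 9E.
Leading byte 0xE6 = 11100110 matches 1110xxxx → 3-byte sequence.
Byte 1: 0xE6 = 11100110, payload 0110 (4 bits).
Byte 2: 0xB0 = 10110000 (10xxxxxx ✓), payload 110000.
Byte 3: 0x9E = 10011110 (10xxxxxx ✓), payload 011110.
Concatenate: 0110110000011110 = 0x6C1E (16 bits → U+6C1E).

U+6C1E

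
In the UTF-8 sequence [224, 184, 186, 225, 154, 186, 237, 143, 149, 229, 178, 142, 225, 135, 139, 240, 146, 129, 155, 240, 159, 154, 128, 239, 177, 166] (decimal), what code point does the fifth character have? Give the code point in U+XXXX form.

U+11CB

Offset 0: leading byte 0xE0 = 11100000 → 3-byte char #1 = E0 B8 BA.
Offset 3: leading byte 0xE1 = 11100001 → 3-byte char #2 = E1 9A BA.
Offset 6: leading byte 0xED = 11101101 → 3-byte char #3 = ED 8F 95.
Offset 9: leading byte 0xE5 = 11100101 → 3-byte char #4 = E5 B2 8E.
Offset 12: leading byte 0xE1 = 11100001 → 3-byte char #5 = E1 87 8B.
Leading byte 0xE1 = 11100001 matches 1110xxxx → 3-byte sequence.
Byte 1: 0xE1 = 11100001, payload 0001 (4 bits).
Byte 2: 0x87 = 10000111 (10xxxxxx ✓), payload 000111.
Byte 3: 0x8B = 10001011 (10xxxxxx ✓), payload 001011.
Concatenate: 0001000111001011 = 0x11CB (16 bits → U+11CB).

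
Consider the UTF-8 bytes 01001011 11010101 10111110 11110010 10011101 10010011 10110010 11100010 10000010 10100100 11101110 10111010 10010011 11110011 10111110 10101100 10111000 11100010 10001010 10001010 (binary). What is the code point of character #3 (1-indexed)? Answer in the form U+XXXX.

Offset 0: leading byte 0x4B = 01001011 → 1-byte char #1 = 4B.
Offset 1: leading byte 0xD5 = 11010101 → 2-byte char #2 = D5 BE.
Offset 3: leading byte 0xF2 = 11110010 → 4-byte char #3 = F2 9D 93 B2.
Leading byte 0xF2 = 11110010 matches 11110xxx → 4-byte sequence.
Byte 1: 0xF2 = 11110010, payload 010 (3 bits).
Byte 2: 0x9D = 10011101 (10xxxxxx ✓), payload 011101.
Byte 3: 0x93 = 10010011 (10xxxxxx ✓), payload 010011.
Byte 4: 0xB2 = 10110010 (10xxxxxx ✓), payload 110010.
Concatenate: 010011101010011110010 = 0x9D4F2 (21 bits → U+9D4F2).

U+9D4F2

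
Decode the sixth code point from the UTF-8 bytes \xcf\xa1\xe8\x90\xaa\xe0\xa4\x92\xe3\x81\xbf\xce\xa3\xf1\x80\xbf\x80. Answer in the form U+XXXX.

U+40FC0

Offset 0: leading byte 0xCF = 11001111 → 2-byte char #1 = CF A1.
Offset 2: leading byte 0xE8 = 11101000 → 3-byte char #2 = E8 90 AA.
Offset 5: leading byte 0xE0 = 11100000 → 3-byte char #3 = E0 A4 92.
Offset 8: leading byte 0xE3 = 11100011 → 3-byte char #4 = E3 81 BF.
Offset 11: leading byte 0xCE = 11001110 → 2-byte char #5 = CE A3.
Offset 13: leading byte 0xF1 = 11110001 → 4-byte char #6 = F1 80 BF 80.
Leading byte 0xF1 = 11110001 matches 11110xxx → 4-byte sequence.
Byte 1: 0xF1 = 11110001, payload 001 (3 bits).
Byte 2: 0x80 = 10000000 (10xxxxxx ✓), payload 000000.
Byte 3: 0xBF = 10111111 (10xxxxxx ✓), payload 111111.
Byte 4: 0x80 = 10000000 (10xxxxxx ✓), payload 000000.
Concatenate: 001000000111111000000 = 0x40FC0 (21 bits → U+40FC0).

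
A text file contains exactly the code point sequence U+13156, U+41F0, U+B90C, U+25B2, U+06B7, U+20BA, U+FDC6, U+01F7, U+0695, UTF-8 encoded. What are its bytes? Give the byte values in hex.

F0 93 85 96 E4 87 B0 EB A4 8C E2 96 B2 DA B7 E2 82 BA EF B7 86 C7 B7 DA 95

U+13156: 4-byte form → F0 93 85 96.
U+41F0: 3-byte form → E4 87 B0.
U+B90C: 3-byte form → EB A4 8C.
U+25B2: 3-byte form → E2 96 B2.
U+06B7: 2-byte form → DA B7.
U+20BA: 3-byte form → E2 82 BA.
U+FDC6: 3-byte form → EF B7 86.
U+01F7: 2-byte form → C7 B7.
U+0695: 2-byte form → DA 95.
Concatenated (25 bytes): F0 93 85 96 E4 87 B0 EB A4 8C E2 96 B2 DA B7 E2 82 BA EF B7 86 C7 B7 DA 95.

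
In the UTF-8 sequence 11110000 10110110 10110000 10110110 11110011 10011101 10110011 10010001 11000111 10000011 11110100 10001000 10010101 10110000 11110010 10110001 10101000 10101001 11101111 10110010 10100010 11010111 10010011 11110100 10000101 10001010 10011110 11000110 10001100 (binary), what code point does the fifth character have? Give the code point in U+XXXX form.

U+B1A29

Offset 0: leading byte 0xF0 = 11110000 → 4-byte char #1 = F0 B6 B0 B6.
Offset 4: leading byte 0xF3 = 11110011 → 4-byte char #2 = F3 9D B3 91.
Offset 8: leading byte 0xC7 = 11000111 → 2-byte char #3 = C7 83.
Offset 10: leading byte 0xF4 = 11110100 → 4-byte char #4 = F4 88 95 B0.
Offset 14: leading byte 0xF2 = 11110010 → 4-byte char #5 = F2 B1 A8 A9.
Leading byte 0xF2 = 11110010 matches 11110xxx → 4-byte sequence.
Byte 1: 0xF2 = 11110010, payload 010 (3 bits).
Byte 2: 0xB1 = 10110001 (10xxxxxx ✓), payload 110001.
Byte 3: 0xA8 = 10101000 (10xxxxxx ✓), payload 101000.
Byte 4: 0xA9 = 10101001 (10xxxxxx ✓), payload 101001.
Concatenate: 010110001101000101001 = 0xB1A29 (21 bits → U+B1A29).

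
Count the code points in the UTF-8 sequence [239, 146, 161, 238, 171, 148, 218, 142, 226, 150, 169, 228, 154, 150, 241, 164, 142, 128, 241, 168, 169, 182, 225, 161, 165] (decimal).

8

Byte at offset 0: 0xEF = 11101111 → 3-byte char (#1). Advance 3.
Byte at offset 3: 0xEE = 11101110 → 3-byte char (#2). Advance 3.
Byte at offset 6: 0xDA = 11011010 → 2-byte char (#3). Advance 2.
Byte at offset 8: 0xE2 = 11100010 → 3-byte char (#4). Advance 3.
Byte at offset 11: 0xE4 = 11100100 → 3-byte char (#5). Advance 3.
Byte at offset 14: 0xF1 = 11110001 → 4-byte char (#6). Advance 4.
Byte at offset 18: 0xF1 = 11110001 → 4-byte char (#7). Advance 4.
Byte at offset 22: 0xE1 = 11100001 → 3-byte char (#8). Advance 3.
Reached end at offset 25 after 8 code points.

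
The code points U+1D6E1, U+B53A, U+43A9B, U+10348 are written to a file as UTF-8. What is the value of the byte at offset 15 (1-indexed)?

1-indexed offset 15 is 0-indexed offset 14.
U+1D6E1 → 4-byte form F0 9D 9B A1 at offsets 0–3.
U+B53A → 3-byte form EB 94 BA at offsets 4–6.
U+43A9B → 4-byte form F1 83 AA 9B at offsets 7–10.
U+10348 → 4-byte form F0 90 8D 88 at offsets 11–14.
Offset 14 falls in char 4's range; it's byte 4 of F0 90 8D 88 = 0x88.

0x88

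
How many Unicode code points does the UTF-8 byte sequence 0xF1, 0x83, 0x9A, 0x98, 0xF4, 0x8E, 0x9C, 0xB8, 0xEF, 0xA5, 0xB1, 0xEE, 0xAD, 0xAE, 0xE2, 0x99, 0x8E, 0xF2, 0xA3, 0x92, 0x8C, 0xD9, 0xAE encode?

Byte at offset 0: 0xF1 = 11110001 → 4-byte char (#1). Advance 4.
Byte at offset 4: 0xF4 = 11110100 → 4-byte char (#2). Advance 4.
Byte at offset 8: 0xEF = 11101111 → 3-byte char (#3). Advance 3.
Byte at offset 11: 0xEE = 11101110 → 3-byte char (#4). Advance 3.
Byte at offset 14: 0xE2 = 11100010 → 3-byte char (#5). Advance 3.
Byte at offset 17: 0xF2 = 11110010 → 4-byte char (#6). Advance 4.
Byte at offset 21: 0xD9 = 11011001 → 2-byte char (#7). Advance 2.
Reached end at offset 23 after 7 code points.

7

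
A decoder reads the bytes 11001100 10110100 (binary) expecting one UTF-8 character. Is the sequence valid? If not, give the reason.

Leading byte 0xCC = 11001100 → 2-byte form.
Continuation bytes 0xB4=10110100 all match 10xxxxxx.
Decoded value 0x334 is ≥ 0x80 (shortest form) and not a surrogate.

valid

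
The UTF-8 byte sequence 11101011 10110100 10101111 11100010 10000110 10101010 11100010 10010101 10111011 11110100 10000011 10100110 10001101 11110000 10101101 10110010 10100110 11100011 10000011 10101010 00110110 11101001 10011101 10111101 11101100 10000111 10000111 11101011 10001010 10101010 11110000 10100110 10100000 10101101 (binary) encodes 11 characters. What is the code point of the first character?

Offset 0: leading byte 0xEB = 11101011 → 3-byte char #1 = EB B4 AF.
Leading byte 0xEB = 11101011 matches 1110xxxx → 3-byte sequence.
Byte 1: 0xEB = 11101011, payload 1011 (4 bits).
Byte 2: 0xB4 = 10110100 (10xxxxxx ✓), payload 110100.
Byte 3: 0xAF = 10101111 (10xxxxxx ✓), payload 101111.
Concatenate: 1011110100101111 = 0xBD2F (16 bits → U+BD2F).

U+BD2F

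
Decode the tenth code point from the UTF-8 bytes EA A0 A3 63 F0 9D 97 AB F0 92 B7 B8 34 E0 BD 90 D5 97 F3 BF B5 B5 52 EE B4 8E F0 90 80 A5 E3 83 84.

Offset 0: leading byte 0xEA = 11101010 → 3-byte char #1 = EA A0 A3.
Offset 3: leading byte 0x63 = 01100011 → 1-byte char #2 = 63.
Offset 4: leading byte 0xF0 = 11110000 → 4-byte char #3 = F0 9D 97 AB.
Offset 8: leading byte 0xF0 = 11110000 → 4-byte char #4 = F0 92 B7 B8.
Offset 12: leading byte 0x34 = 00110100 → 1-byte char #5 = 34.
Offset 13: leading byte 0xE0 = 11100000 → 3-byte char #6 = E0 BD 90.
Offset 16: leading byte 0xD5 = 11010101 → 2-byte char #7 = D5 97.
Offset 18: leading byte 0xF3 = 11110011 → 4-byte char #8 = F3 BF B5 B5.
Offset 22: leading byte 0x52 = 01010010 → 1-byte char #9 = 52.
Offset 23: leading byte 0xEE = 11101110 → 3-byte char #10 = EE B4 8E.
Leading byte 0xEE = 11101110 matches 1110xxxx → 3-byte sequence.
Byte 1: 0xEE = 11101110, payload 1110 (4 bits).
Byte 2: 0xB4 = 10110100 (10xxxxxx ✓), payload 110100.
Byte 3: 0x8E = 10001110 (10xxxxxx ✓), payload 001110.
Concatenate: 1110110100001110 = 0xED0E (16 bits → U+ED0E).

U+ED0E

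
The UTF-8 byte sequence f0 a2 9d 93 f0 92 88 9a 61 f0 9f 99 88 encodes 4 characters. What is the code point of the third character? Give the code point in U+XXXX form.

U+0061

Offset 0: leading byte 0xF0 = 11110000 → 4-byte char #1 = F0 A2 9D 93.
Offset 4: leading byte 0xF0 = 11110000 → 4-byte char #2 = F0 92 88 9A.
Offset 8: leading byte 0x61 = 01100001 → 1-byte char #3 = 61.
Leading byte 0x61 = 01100001 matches 0xxxxxxx → 1-byte sequence.
Byte 1: 0x61 = 01100001, payload 1100001 (7 bits).
Concatenate: 1100001 = 0x61 (7 bits → U+0061).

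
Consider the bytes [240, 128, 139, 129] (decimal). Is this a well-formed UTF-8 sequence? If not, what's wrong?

Leading byte 0xF0 = 11110000 → 4-byte form.
Continuation bytes all match 10xxxxxx. Payload decodes to 0x2C1.
But 0x2C1 < 0x10000, the minimum for a 4-byte sequence — this is an overlong encoding.

invalid (overlong encoding)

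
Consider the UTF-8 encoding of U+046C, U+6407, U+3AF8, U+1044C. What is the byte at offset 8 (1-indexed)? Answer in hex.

1-indexed offset 8 is 0-indexed offset 7.
U+046C → 2-byte form D1 AC at offsets 0–1.
U+6407 → 3-byte form E6 90 87 at offsets 2–4.
U+3AF8 → 3-byte form E3 AB B8 at offsets 5–7.
Offset 7 falls in char 3's range; it's byte 3 of E3 AB B8 = 0xB8.

0xB8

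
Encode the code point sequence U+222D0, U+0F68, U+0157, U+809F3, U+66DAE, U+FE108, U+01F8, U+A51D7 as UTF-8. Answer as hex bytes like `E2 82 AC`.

U+222D0: 4-byte form → F0 A2 8B 90.
U+0F68: 3-byte form → E0 BD A8.
U+0157: 2-byte form → C5 97.
U+809F3: 4-byte form → F2 80 A7 B3.
U+66DAE: 4-byte form → F1 A6 B6 AE.
U+FE108: 4-byte form → F3 BE 84 88.
U+01F8: 2-byte form → C7 B8.
U+A51D7: 4-byte form → F2 A5 87 97.
Concatenated (27 bytes): F0 A2 8B 90 E0 BD A8 C5 97 F2 80 A7 B3 F1 A6 B6 AE F3 BE 84 88 C7 B8 F2 A5 87 97.

F0 A2 8B 90 E0 BD A8 C5 97 F2 80 A7 B3 F1 A6 B6 AE F3 BE 84 88 C7 B8 F2 A5 87 97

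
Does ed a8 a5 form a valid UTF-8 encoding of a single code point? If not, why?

Structurally a 3-byte sequence; payload = 0xDA25.
But 0xDA25 is in U+D800–U+DFFF, the surrogate range. Surrogates are not Unicode scalar values and are forbidden in UTF-8.

invalid (encodes a surrogate (U+D800–U+DFFF))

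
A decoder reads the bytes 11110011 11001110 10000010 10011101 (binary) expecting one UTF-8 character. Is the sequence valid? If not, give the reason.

Leading byte 0xF3 = 11110011 → 4-byte form.
Byte 2 is 0xCE = 11001110, which is not 10xxxxxx — expected a continuation byte.

invalid (non-continuation byte where continuation expected)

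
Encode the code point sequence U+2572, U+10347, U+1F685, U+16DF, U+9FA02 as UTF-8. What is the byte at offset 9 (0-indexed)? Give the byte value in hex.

0x9A

U+2572 → 3-byte form E2 95 B2 at offsets 0–2.
U+10347 → 4-byte form F0 90 8D 87 at offsets 3–6.
U+1F685 → 4-byte form F0 9F 9A 85 at offsets 7–10.
Offset 9 falls in char 3's range; it's byte 3 of F0 9F 9A 85 = 0x9A.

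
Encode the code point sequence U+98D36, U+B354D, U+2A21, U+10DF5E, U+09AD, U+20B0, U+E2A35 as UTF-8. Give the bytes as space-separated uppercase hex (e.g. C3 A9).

U+98D36: 4-byte form → F2 98 B4 B6.
U+B354D: 4-byte form → F2 B3 95 8D.
U+2A21: 3-byte form → E2 A8 A1.
U+10DF5E: 4-byte form → F4 8D BD 9E.
U+09AD: 3-byte form → E0 A6 AD.
U+20B0: 3-byte form → E2 82 B0.
U+E2A35: 4-byte form → F3 A2 A8 B5.
Concatenated (25 bytes): F2 98 B4 B6 F2 B3 95 8D E2 A8 A1 F4 8D BD 9E E0 A6 AD E2 82 B0 F3 A2 A8 B5.

F2 98 B4 B6 F2 B3 95 8D E2 A8 A1 F4 8D BD 9E E0 A6 AD E2 82 B0 F3 A2 A8 B5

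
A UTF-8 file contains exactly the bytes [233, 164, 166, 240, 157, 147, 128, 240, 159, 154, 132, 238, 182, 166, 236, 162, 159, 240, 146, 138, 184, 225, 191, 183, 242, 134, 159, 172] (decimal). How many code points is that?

Byte at offset 0: 0xE9 = 11101001 → 3-byte char (#1). Advance 3.
Byte at offset 3: 0xF0 = 11110000 → 4-byte char (#2). Advance 4.
Byte at offset 7: 0xF0 = 11110000 → 4-byte char (#3). Advance 4.
Byte at offset 11: 0xEE = 11101110 → 3-byte char (#4). Advance 3.
Byte at offset 14: 0xEC = 11101100 → 3-byte char (#5). Advance 3.
Byte at offset 17: 0xF0 = 11110000 → 4-byte char (#6). Advance 4.
Byte at offset 21: 0xE1 = 11100001 → 3-byte char (#7). Advance 3.
Byte at offset 24: 0xF2 = 11110010 → 4-byte char (#8). Advance 4.
Reached end at offset 28 after 8 code points.

8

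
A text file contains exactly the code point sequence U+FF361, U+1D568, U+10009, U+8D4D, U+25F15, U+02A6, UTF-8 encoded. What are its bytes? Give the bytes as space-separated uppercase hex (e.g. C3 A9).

U+FF361: 4-byte form → F3 BF 8D A1.
U+1D568: 4-byte form → F0 9D 95 A8.
U+10009: 4-byte form → F0 90 80 89.
U+8D4D: 3-byte form → E8 B5 8D.
U+25F15: 4-byte form → F0 A5 BC 95.
U+02A6: 2-byte form → CA A6.
Concatenated (21 bytes): F3 BF 8D A1 F0 9D 95 A8 F0 90 80 89 E8 B5 8D F0 A5 BC 95 CA A6.

F3 BF 8D A1 F0 9D 95 A8 F0 90 80 89 E8 B5 8D F0 A5 BC 95 CA A6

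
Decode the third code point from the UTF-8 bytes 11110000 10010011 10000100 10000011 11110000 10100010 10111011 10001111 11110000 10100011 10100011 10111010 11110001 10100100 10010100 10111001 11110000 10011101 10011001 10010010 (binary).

U+238FA

Offset 0: leading byte 0xF0 = 11110000 → 4-byte char #1 = F0 93 84 83.
Offset 4: leading byte 0xF0 = 11110000 → 4-byte char #2 = F0 A2 BB 8F.
Offset 8: leading byte 0xF0 = 11110000 → 4-byte char #3 = F0 A3 A3 BA.
Leading byte 0xF0 = 11110000 matches 11110xxx → 4-byte sequence.
Byte 1: 0xF0 = 11110000, payload 000 (3 bits).
Byte 2: 0xA3 = 10100011 (10xxxxxx ✓), payload 100011.
Byte 3: 0xA3 = 10100011 (10xxxxxx ✓), payload 100011.
Byte 4: 0xBA = 10111010 (10xxxxxx ✓), payload 111010.
Concatenate: 000100011100011111010 = 0x238FA (21 bits → U+238FA).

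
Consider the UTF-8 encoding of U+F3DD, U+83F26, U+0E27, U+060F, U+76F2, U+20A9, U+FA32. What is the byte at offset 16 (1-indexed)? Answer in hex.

1-indexed offset 16 is 0-indexed offset 15.
U+F3DD → 3-byte form EF 8F 9D at offsets 0–2.
U+83F26 → 4-byte form F2 83 BC A6 at offsets 3–6.
U+0E27 → 3-byte form E0 B8 A7 at offsets 7–9.
U+060F → 2-byte form D8 8F at offsets 10–11.
U+76F2 → 3-byte form E7 9B B2 at offsets 12–14.
U+20A9 → 3-byte form E2 82 A9 at offsets 15–17.
Offset 15 falls in char 6's range; it's byte 1 of E2 82 A9 = 0xE2.

0xE2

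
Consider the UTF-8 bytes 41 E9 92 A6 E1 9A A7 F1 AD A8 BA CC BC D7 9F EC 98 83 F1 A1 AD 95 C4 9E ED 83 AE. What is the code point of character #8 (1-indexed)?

U+61B55

Offset 0: leading byte 0x41 = 01000001 → 1-byte char #1 = 41.
Offset 1: leading byte 0xE9 = 11101001 → 3-byte char #2 = E9 92 A6.
Offset 4: leading byte 0xE1 = 11100001 → 3-byte char #3 = E1 9A A7.
Offset 7: leading byte 0xF1 = 11110001 → 4-byte char #4 = F1 AD A8 BA.
Offset 11: leading byte 0xCC = 11001100 → 2-byte char #5 = CC BC.
Offset 13: leading byte 0xD7 = 11010111 → 2-byte char #6 = D7 9F.
Offset 15: leading byte 0xEC = 11101100 → 3-byte char #7 = EC 98 83.
Offset 18: leading byte 0xF1 = 11110001 → 4-byte char #8 = F1 A1 AD 95.
Leading byte 0xF1 = 11110001 matches 11110xxx → 4-byte sequence.
Byte 1: 0xF1 = 11110001, payload 001 (3 bits).
Byte 2: 0xA1 = 10100001 (10xxxxxx ✓), payload 100001.
Byte 3: 0xAD = 10101101 (10xxxxxx ✓), payload 101101.
Byte 4: 0x95 = 10010101 (10xxxxxx ✓), payload 010101.
Concatenate: 001100001101101010101 = 0x61B55 (21 bits → U+61B55).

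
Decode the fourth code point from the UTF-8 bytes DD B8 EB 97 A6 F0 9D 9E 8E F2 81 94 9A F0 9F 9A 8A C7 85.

U+8151A

Offset 0: leading byte 0xDD = 11011101 → 2-byte char #1 = DD B8.
Offset 2: leading byte 0xEB = 11101011 → 3-byte char #2 = EB 97 A6.
Offset 5: leading byte 0xF0 = 11110000 → 4-byte char #3 = F0 9D 9E 8E.
Offset 9: leading byte 0xF2 = 11110010 → 4-byte char #4 = F2 81 94 9A.
Leading byte 0xF2 = 11110010 matches 11110xxx → 4-byte sequence.
Byte 1: 0xF2 = 11110010, payload 010 (3 bits).
Byte 2: 0x81 = 10000001 (10xxxxxx ✓), payload 000001.
Byte 3: 0x94 = 10010100 (10xxxxxx ✓), payload 010100.
Byte 4: 0x9A = 10011010 (10xxxxxx ✓), payload 011010.
Concatenate: 010000001010100011010 = 0x8151A (21 bits → U+8151A).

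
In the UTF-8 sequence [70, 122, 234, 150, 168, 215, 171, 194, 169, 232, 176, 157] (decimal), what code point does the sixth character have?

U+8C1D

Offset 0: leading byte 0x46 = 01000110 → 1-byte char #1 = 46.
Offset 1: leading byte 0x7A = 01111010 → 1-byte char #2 = 7A.
Offset 2: leading byte 0xEA = 11101010 → 3-byte char #3 = EA 96 A8.
Offset 5: leading byte 0xD7 = 11010111 → 2-byte char #4 = D7 AB.
Offset 7: leading byte 0xC2 = 11000010 → 2-byte char #5 = C2 A9.
Offset 9: leading byte 0xE8 = 11101000 → 3-byte char #6 = E8 B0 9D.
Leading byte 0xE8 = 11101000 matches 1110xxxx → 3-byte sequence.
Byte 1: 0xE8 = 11101000, payload 1000 (4 bits).
Byte 2: 0xB0 = 10110000 (10xxxxxx ✓), payload 110000.
Byte 3: 0x9D = 10011101 (10xxxxxx ✓), payload 011101.
Concatenate: 1000110000011101 = 0x8C1D (16 bits → U+8C1D).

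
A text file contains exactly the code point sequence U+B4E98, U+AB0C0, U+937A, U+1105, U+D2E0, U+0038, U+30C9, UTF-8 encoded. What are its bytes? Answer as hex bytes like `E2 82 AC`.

F2 B4 BA 98 F2 AB 83 80 E9 8D BA E1 84 85 ED 8B A0 38 E3 83 89

U+B4E98: 4-byte form → F2 B4 BA 98.
U+AB0C0: 4-byte form → F2 AB 83 80.
U+937A: 3-byte form → E9 8D BA.
U+1105: 3-byte form → E1 84 85.
U+D2E0: 3-byte form → ED 8B A0.
U+0038: 1-byte form → 38.
U+30C9: 3-byte form → E3 83 89.
Concatenated (21 bytes): F2 B4 BA 98 F2 AB 83 80 E9 8D BA E1 84 85 ED 8B A0 38 E3 83 89.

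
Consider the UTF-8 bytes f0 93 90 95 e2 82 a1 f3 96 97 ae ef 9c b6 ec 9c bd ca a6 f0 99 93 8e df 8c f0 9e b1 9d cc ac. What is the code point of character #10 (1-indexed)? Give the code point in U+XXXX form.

U+032C

Offset 0: leading byte 0xF0 = 11110000 → 4-byte char #1 = F0 93 90 95.
Offset 4: leading byte 0xE2 = 11100010 → 3-byte char #2 = E2 82 A1.
Offset 7: leading byte 0xF3 = 11110011 → 4-byte char #3 = F3 96 97 AE.
Offset 11: leading byte 0xEF = 11101111 → 3-byte char #4 = EF 9C B6.
Offset 14: leading byte 0xEC = 11101100 → 3-byte char #5 = EC 9C BD.
Offset 17: leading byte 0xCA = 11001010 → 2-byte char #6 = CA A6.
Offset 19: leading byte 0xF0 = 11110000 → 4-byte char #7 = F0 99 93 8E.
Offset 23: leading byte 0xDF = 11011111 → 2-byte char #8 = DF 8C.
Offset 25: leading byte 0xF0 = 11110000 → 4-byte char #9 = F0 9E B1 9D.
Offset 29: leading byte 0xCC = 11001100 → 2-byte char #10 = CC AC.
Leading byte 0xCC = 11001100 matches 110xxxxx → 2-byte sequence.
Byte 1: 0xCC = 11001100, payload 01100 (5 bits).
Byte 2: 0xAC = 10101100 (10xxxxxx ✓), payload 101100.
Concatenate: 01100101100 = 0x32C (11 bits → U+032C).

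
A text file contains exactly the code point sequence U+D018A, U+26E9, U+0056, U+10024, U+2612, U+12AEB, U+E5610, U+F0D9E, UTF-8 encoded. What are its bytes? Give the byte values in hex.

U+D018A: 4-byte form → F3 90 86 8A.
U+26E9: 3-byte form → E2 9B A9.
U+0056: 1-byte form → 56.
U+10024: 4-byte form → F0 90 80 A4.
U+2612: 3-byte form → E2 98 92.
U+12AEB: 4-byte form → F0 92 AB AB.
U+E5610: 4-byte form → F3 A5 98 90.
U+F0D9E: 4-byte form → F3 B0 B6 9E.
Concatenated (27 bytes): F3 90 86 8A E2 9B A9 56 F0 90 80 A4 E2 98 92 F0 92 AB AB F3 A5 98 90 F3 B0 B6 9E.

F3 90 86 8A E2 9B A9 56 F0 90 80 A4 E2 98 92 F0 92 AB AB F3 A5 98 90 F3 B0 B6 9E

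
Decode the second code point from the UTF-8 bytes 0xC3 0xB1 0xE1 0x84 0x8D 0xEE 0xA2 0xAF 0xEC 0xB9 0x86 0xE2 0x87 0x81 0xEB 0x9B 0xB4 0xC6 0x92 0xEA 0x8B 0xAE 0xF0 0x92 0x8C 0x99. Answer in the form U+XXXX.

U+110D

Offset 0: leading byte 0xC3 = 11000011 → 2-byte char #1 = C3 B1.
Offset 2: leading byte 0xE1 = 11100001 → 3-byte char #2 = E1 84 8D.
Leading byte 0xE1 = 11100001 matches 1110xxxx → 3-byte sequence.
Byte 1: 0xE1 = 11100001, payload 0001 (4 bits).
Byte 2: 0x84 = 10000100 (10xxxxxx ✓), payload 000100.
Byte 3: 0x8D = 10001101 (10xxxxxx ✓), payload 001101.
Concatenate: 0001000100001101 = 0x110D (16 bits → U+110D).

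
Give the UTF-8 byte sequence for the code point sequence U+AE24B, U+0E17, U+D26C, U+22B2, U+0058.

U+AE24B: 4-byte form → F2 AE 89 8B.
U+0E17: 3-byte form → E0 B8 97.
U+D26C: 3-byte form → ED 89 AC.
U+22B2: 3-byte form → E2 8A B2.
U+0058: 1-byte form → 58.
Concatenated (14 bytes): F2 AE 89 8B E0 B8 97 ED 89 AC E2 8A B2 58.

F2 AE 89 8B E0 B8 97 ED 89 AC E2 8A B2 58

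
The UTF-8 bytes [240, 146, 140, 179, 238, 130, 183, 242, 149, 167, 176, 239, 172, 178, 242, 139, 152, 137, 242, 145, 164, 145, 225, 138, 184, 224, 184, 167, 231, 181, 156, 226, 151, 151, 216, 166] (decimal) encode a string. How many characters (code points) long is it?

11

Byte at offset 0: 0xF0 = 11110000 → 4-byte char (#1). Advance 4.
Byte at offset 4: 0xEE = 11101110 → 3-byte char (#2). Advance 3.
Byte at offset 7: 0xF2 = 11110010 → 4-byte char (#3). Advance 4.
Byte at offset 11: 0xEF = 11101111 → 3-byte char (#4). Advance 3.
Byte at offset 14: 0xF2 = 11110010 → 4-byte char (#5). Advance 4.
Byte at offset 18: 0xF2 = 11110010 → 4-byte char (#6). Advance 4.
Byte at offset 22: 0xE1 = 11100001 → 3-byte char (#7). Advance 3.
Byte at offset 25: 0xE0 = 11100000 → 3-byte char (#8). Advance 3.
Byte at offset 28: 0xE7 = 11100111 → 3-byte char (#9). Advance 3.
Byte at offset 31: 0xE2 = 11100010 → 3-byte char (#10). Advance 3.
Byte at offset 34: 0xD8 = 11011000 → 2-byte char (#11). Advance 2.
Reached end at offset 36 after 11 code points.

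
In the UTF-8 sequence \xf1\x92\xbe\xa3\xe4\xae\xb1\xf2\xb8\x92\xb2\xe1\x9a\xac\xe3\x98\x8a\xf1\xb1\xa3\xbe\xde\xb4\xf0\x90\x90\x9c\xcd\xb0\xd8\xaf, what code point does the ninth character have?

Offset 0: leading byte 0xF1 = 11110001 → 4-byte char #1 = F1 92 BE A3.
Offset 4: leading byte 0xE4 = 11100100 → 3-byte char #2 = E4 AE B1.
Offset 7: leading byte 0xF2 = 11110010 → 4-byte char #3 = F2 B8 92 B2.
Offset 11: leading byte 0xE1 = 11100001 → 3-byte char #4 = E1 9A AC.
Offset 14: leading byte 0xE3 = 11100011 → 3-byte char #5 = E3 98 8A.
Offset 17: leading byte 0xF1 = 11110001 → 4-byte char #6 = F1 B1 A3 BE.
Offset 21: leading byte 0xDE = 11011110 → 2-byte char #7 = DE B4.
Offset 23: leading byte 0xF0 = 11110000 → 4-byte char #8 = F0 90 90 9C.
Offset 27: leading byte 0xCD = 11001101 → 2-byte char #9 = CD B0.
Leading byte 0xCD = 11001101 matches 110xxxxx → 2-byte sequence.
Byte 1: 0xCD = 11001101, payload 01101 (5 bits).
Byte 2: 0xB0 = 10110000 (10xxxxxx ✓), payload 110000.
Concatenate: 01101110000 = 0x370 (11 bits → U+0370).

U+0370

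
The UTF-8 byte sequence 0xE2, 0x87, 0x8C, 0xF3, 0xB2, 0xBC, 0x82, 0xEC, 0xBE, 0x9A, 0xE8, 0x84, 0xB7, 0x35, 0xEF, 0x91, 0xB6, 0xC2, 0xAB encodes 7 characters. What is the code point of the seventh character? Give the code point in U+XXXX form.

U+00AB

Offset 0: leading byte 0xE2 = 11100010 → 3-byte char #1 = E2 87 8C.
Offset 3: leading byte 0xF3 = 11110011 → 4-byte char #2 = F3 B2 BC 82.
Offset 7: leading byte 0xEC = 11101100 → 3-byte char #3 = EC BE 9A.
Offset 10: leading byte 0xE8 = 11101000 → 3-byte char #4 = E8 84 B7.
Offset 13: leading byte 0x35 = 00110101 → 1-byte char #5 = 35.
Offset 14: leading byte 0xEF = 11101111 → 3-byte char #6 = EF 91 B6.
Offset 17: leading byte 0xC2 = 11000010 → 2-byte char #7 = C2 AB.
Leading byte 0xC2 = 11000010 matches 110xxxxx → 2-byte sequence.
Byte 1: 0xC2 = 11000010, payload 00010 (5 bits).
Byte 2: 0xAB = 10101011 (10xxxxxx ✓), payload 101011.
Concatenate: 00010101011 = 0xAB (11 bits → U+00AB).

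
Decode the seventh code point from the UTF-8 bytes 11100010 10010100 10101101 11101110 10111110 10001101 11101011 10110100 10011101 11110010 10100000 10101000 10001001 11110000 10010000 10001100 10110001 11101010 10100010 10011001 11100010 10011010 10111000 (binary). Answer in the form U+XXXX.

Offset 0: leading byte 0xE2 = 11100010 → 3-byte char #1 = E2 94 AD.
Offset 3: leading byte 0xEE = 11101110 → 3-byte char #2 = EE BE 8D.
Offset 6: leading byte 0xEB = 11101011 → 3-byte char #3 = EB B4 9D.
Offset 9: leading byte 0xF2 = 11110010 → 4-byte char #4 = F2 A0 A8 89.
Offset 13: leading byte 0xF0 = 11110000 → 4-byte char #5 = F0 90 8C B1.
Offset 17: leading byte 0xEA = 11101010 → 3-byte char #6 = EA A2 99.
Offset 20: leading byte 0xE2 = 11100010 → 3-byte char #7 = E2 9A B8.
Leading byte 0xE2 = 11100010 matches 1110xxxx → 3-byte sequence.
Byte 1: 0xE2 = 11100010, payload 0010 (4 bits).
Byte 2: 0x9A = 10011010 (10xxxxxx ✓), payload 011010.
Byte 3: 0xB8 = 10111000 (10xxxxxx ✓), payload 111000.
Concatenate: 0010011010111000 = 0x26B8 (16 bits → U+26B8).

U+26B8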